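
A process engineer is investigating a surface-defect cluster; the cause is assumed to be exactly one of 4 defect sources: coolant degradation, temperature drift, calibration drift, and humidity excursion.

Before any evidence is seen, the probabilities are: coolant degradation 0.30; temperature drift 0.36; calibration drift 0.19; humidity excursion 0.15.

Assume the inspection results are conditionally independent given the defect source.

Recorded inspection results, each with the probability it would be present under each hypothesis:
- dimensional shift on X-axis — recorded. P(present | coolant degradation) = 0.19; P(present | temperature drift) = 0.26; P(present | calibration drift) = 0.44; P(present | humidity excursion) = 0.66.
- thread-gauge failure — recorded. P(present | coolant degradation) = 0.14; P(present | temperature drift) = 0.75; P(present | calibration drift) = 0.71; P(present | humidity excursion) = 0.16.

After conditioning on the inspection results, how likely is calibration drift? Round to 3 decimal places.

Multiply each prior by the joint likelihood of the inspection result pattern:
  coolant degradation: 0.30 × 0.19 × 0.14 = 0.00798
  temperature drift: 0.36 × 0.26 × 0.75 = 0.0702
  calibration drift: 0.19 × 0.44 × 0.71 = 0.059356
  humidity excursion: 0.15 × 0.66 × 0.16 = 0.01584
Normalizing constant Z = 0.00798 + 0.0702 + 0.059356 + 0.01584 = 0.15338.
P(calibration drift | evidence) = 0.059356 / 0.15338 ≈ 0.387.

0.387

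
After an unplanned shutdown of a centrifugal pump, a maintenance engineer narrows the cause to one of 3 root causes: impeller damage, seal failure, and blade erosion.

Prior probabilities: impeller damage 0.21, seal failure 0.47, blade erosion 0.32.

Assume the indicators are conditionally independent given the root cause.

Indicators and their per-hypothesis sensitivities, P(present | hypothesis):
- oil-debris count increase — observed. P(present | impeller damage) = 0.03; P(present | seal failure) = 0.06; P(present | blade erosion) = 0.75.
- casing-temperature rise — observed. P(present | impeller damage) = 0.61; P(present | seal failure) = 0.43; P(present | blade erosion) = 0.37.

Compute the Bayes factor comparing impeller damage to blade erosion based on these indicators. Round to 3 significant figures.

Take the product of per-indicator likelihoods under each hypothesis, then divide.
  impeller damage: 0.03 × 0.61 = 0.0183
  blade erosion: 0.75 × 0.37 = 0.2775
Bayes factor = 0.0183 / 0.2775 ≈ 0.0659

0.0659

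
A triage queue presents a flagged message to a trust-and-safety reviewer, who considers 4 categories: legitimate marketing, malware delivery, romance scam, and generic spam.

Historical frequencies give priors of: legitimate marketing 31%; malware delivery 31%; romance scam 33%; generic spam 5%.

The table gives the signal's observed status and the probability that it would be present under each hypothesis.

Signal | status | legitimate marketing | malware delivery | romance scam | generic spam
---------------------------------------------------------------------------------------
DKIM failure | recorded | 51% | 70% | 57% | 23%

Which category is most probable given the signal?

malware delivery

For each hypothesis, the unnormalized posterior weight is prior × likelihood:
  legitimate marketing: 0.31 × 0.51 = 0.1581
  malware delivery: 0.31 × 0.70 = 0.217
  romance scam: 0.33 × 0.57 = 0.1881
  generic spam: 0.05 × 0.23 = 0.0115
Marginal likelihood of the evidence = 0.5747.
P(legitimate marketing | evidence) ≈ 0.1581 / 0.5747 ≈ 0.275
P(malware delivery | evidence) ≈ 0.217 / 0.5747 ≈ 0.378
P(romance scam | evidence) ≈ 0.1881 / 0.5747 ≈ 0.327
P(generic spam | evidence) ≈ 0.0115 / 0.5747 ≈ 0.020
The largest is 0.378, so malware delivery is most probable.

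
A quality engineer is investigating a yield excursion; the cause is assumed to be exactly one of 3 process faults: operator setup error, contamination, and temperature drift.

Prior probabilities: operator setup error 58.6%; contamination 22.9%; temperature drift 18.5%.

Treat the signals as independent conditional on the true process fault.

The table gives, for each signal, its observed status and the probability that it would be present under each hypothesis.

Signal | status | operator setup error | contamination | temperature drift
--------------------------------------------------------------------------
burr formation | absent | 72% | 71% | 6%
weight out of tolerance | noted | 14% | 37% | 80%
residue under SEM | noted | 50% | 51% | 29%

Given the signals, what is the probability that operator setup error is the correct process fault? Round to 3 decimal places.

0.178

By Bayes' rule with conditional independence, the unnormalized weight for each hypothesis is prior × ∏ likelihoods (using 1 − P(present | H) for each absent signal):
  operator setup error: 0.586 × (1 − 0.72) × 0.14 × 0.50 = 0.011486
  contamination: 0.229 × (1 − 0.71) × 0.37 × 0.51 = 0.012532
  temperature drift: 0.185 × (1 − 0.06) × 0.80 × 0.29 = 0.040345
Normalizing constant Z = 0.011486 + 0.012532 + 0.040345 = 0.064362.
P(operator setup error | evidence) = 0.011486 / 0.064362 ≈ 0.178.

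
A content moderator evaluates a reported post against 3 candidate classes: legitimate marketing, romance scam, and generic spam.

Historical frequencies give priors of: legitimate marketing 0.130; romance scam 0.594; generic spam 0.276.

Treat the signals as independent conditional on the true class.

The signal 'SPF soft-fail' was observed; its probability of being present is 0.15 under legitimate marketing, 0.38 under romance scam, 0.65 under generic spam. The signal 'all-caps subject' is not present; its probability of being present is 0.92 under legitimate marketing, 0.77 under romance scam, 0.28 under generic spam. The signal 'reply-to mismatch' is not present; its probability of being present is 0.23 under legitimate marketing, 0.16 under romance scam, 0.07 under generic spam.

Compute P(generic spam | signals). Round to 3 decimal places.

For each hypothesis, the unnormalized posterior weight is prior × product of the signal likelihoods (using 1 − P(present | H) for each absent signal):
  legitimate marketing: 0.130 × 0.15 × (1 − 0.92) × (1 − 0.23) = 0.0012012
  romance scam: 0.594 × 0.38 × (1 − 0.77) × (1 − 0.16) = 0.043609
  generic spam: 0.276 × 0.65 × (1 − 0.28) × (1 − 0.07) = 0.12013
The unnormalized weights sum to 0.16494.
P(generic spam | evidence) = 0.12013 / 0.16494 ≈ 0.728.

0.728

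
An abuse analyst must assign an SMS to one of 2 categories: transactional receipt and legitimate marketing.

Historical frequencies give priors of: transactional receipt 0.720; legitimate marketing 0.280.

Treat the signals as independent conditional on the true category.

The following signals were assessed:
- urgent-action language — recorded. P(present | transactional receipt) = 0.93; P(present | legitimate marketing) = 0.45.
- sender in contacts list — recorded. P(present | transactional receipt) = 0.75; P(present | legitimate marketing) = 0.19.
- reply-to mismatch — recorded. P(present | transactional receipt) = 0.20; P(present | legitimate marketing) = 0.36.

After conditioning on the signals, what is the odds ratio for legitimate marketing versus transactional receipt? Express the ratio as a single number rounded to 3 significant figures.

The normalizing constant cancels in an odds ratio, so compute prior × likelihood for the two hypotheses only:
  legitimate marketing: 0.280 × 0.45 × 0.19 × 0.36 = 0.0086184
  transactional receipt: 0.720 × 0.93 × 0.75 × 0.20 = 0.10044
Posterior odds = 0.0086184 / 0.10044 ≈ 0.0858.

0.0858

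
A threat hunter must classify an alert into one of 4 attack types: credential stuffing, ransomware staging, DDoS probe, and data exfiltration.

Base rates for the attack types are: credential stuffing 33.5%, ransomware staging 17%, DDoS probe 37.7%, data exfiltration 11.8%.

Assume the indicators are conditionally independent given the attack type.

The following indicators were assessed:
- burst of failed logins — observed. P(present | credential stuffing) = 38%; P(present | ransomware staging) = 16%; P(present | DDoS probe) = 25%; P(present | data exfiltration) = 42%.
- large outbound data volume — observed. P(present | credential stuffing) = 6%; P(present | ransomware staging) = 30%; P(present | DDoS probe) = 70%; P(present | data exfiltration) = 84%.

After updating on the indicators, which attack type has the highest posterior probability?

For each hypothesis, the unnormalized posterior weight is prior × product of the indicator likelihoods:
  credential stuffing: 0.335 × 0.38 × 0.06 = 0.007638
  ransomware staging: 0.170 × 0.16 × 0.30 = 0.00816
  DDoS probe: 0.377 × 0.25 × 0.70 = 0.065975
  data exfiltration: 0.118 × 0.42 × 0.84 = 0.04163
Marginal likelihood of the evidence = 0.1234.
P(credential stuffing | evidence) ≈ 0.007638 / 0.1234 ≈ 0.062
P(ransomware staging | evidence) ≈ 0.00816 / 0.1234 ≈ 0.066
P(DDoS probe | evidence) ≈ 0.065975 / 0.1234 ≈ 0.535
P(data exfiltration | evidence) ≈ 0.04163 / 0.1234 ≈ 0.337
The largest is 0.535, so DDoS probe is most probable.

DDoS probe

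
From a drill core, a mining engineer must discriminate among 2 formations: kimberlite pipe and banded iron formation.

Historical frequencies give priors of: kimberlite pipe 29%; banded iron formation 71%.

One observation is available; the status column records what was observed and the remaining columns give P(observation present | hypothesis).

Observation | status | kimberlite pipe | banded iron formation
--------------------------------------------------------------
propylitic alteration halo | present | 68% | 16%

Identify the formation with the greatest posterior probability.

kimberlite pipe

For each hypothesis, the unnormalized posterior weight is prior × likelihood:
  kimberlite pipe: 0.29 × 0.68 = 0.1972
  banded iron formation: 0.71 × 0.16 = 0.1136
The unnormalized weights sum to 0.3108.
P(kimberlite pipe | evidence) ≈ 0.1972 / 0.3108 ≈ 0.634
P(banded iron formation | evidence) ≈ 0.1136 / 0.3108 ≈ 0.366
The largest is 0.634, so kimberlite pipe is most probable.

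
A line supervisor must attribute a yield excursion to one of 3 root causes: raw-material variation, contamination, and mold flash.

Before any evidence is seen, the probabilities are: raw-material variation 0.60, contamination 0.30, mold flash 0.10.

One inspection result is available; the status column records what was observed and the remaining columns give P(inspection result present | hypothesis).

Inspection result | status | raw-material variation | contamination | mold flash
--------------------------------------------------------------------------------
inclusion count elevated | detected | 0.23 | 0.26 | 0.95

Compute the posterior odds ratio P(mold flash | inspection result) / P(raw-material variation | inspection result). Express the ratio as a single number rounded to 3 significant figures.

Posterior odds equal prior odds times the likelihood ratio; only the two competing hypotheses matter.
  mold flash: 0.10 × 0.95 = 0.095
  raw-material variation: 0.60 × 0.23 = 0.138
Odds(mold flash : raw-material variation) = 0.095 / 0.138 ≈ 0.688.

0.688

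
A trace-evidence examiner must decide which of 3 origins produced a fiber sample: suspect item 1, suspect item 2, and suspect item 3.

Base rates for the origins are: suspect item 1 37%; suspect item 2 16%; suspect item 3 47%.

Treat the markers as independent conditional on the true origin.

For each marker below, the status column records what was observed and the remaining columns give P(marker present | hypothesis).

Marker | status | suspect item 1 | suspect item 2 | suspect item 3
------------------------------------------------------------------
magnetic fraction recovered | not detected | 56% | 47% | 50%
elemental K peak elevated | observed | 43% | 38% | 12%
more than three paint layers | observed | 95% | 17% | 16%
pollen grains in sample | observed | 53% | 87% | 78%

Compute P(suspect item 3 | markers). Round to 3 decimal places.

By Bayes' rule with conditional independence, the unnormalized weight for each hypothesis is prior × ∏ likelihoods (using 1 − P(present | H) for each absent marker):
  suspect item 1: 0.37 × (1 − 0.56) × 0.43 × 0.95 × 0.53 = 0.035247
  suspect item 2: 0.16 × (1 − 0.47) × 0.38 × 0.17 × 0.87 = 0.0047659
  suspect item 3: 0.47 × (1 − 0.50) × 0.12 × 0.16 × 0.78 = 0.0035194
Marginal likelihood of the evidence = 0.043532.
P(suspect item 3 | evidence) = 0.0035194 / 0.043532 ≈ 0.081.

0.081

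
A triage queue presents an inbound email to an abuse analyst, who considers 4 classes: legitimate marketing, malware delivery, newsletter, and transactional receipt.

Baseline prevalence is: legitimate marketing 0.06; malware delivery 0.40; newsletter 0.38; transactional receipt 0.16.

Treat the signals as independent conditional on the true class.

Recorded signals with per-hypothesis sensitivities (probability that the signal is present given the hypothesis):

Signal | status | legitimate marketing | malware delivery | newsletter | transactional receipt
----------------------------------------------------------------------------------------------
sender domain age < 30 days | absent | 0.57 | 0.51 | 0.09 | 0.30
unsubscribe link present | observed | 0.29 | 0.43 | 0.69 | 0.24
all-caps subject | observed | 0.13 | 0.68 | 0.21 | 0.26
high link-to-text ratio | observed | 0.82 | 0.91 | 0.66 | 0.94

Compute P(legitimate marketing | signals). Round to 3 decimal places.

0.009

By Bayes' rule with conditional independence, the unnormalized weight for each hypothesis is prior × ∏ likelihoods (using 1 − P(present | H) for each absent signal):
  legitimate marketing: 0.06 × (1 − 0.57) × 0.29 × 0.13 × 0.82 = 0.00079758
  malware delivery: 0.40 × (1 − 0.51) × 0.43 × 0.68 × 0.91 = 0.052152
  newsletter: 0.38 × (1 − 0.09) × 0.69 × 0.21 × 0.66 = 0.03307
  transactional receipt: 0.16 × (1 − 0.30) × 0.24 × 0.26 × 0.94 = 0.0065695
Normalizing constant Z = 0.00079758 + 0.052152 + 0.03307 + 0.0065695 = 0.09259.
P(legitimate marketing | evidence) = 0.00079758 / 0.09259 ≈ 0.009.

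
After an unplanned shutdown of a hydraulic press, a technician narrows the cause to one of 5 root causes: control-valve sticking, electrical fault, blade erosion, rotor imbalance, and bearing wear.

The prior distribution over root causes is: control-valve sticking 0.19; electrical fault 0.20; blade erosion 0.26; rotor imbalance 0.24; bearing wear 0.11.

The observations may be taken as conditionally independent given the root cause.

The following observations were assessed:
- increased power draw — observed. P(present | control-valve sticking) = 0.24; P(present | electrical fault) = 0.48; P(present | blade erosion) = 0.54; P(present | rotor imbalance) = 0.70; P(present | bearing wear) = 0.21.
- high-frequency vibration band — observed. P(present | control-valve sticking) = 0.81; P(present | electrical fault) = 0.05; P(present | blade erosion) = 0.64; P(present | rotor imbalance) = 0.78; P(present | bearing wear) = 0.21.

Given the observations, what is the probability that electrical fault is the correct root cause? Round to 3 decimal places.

By Bayes' rule with conditional independence, the unnormalized weight for each hypothesis is prior × ∏ likelihoods:
  control-valve sticking: 0.19 × 0.24 × 0.81 = 0.036936
  electrical fault: 0.20 × 0.48 × 0.05 = 0.0048
  blade erosion: 0.26 × 0.54 × 0.64 = 0.089856
  rotor imbalance: 0.24 × 0.70 × 0.78 = 0.13104
  bearing wear: 0.11 × 0.21 × 0.21 = 0.004851
Marginal likelihood of the evidence = 0.26748.
P(electrical fault | evidence) = 0.0048 / 0.26748 ≈ 0.018.

0.018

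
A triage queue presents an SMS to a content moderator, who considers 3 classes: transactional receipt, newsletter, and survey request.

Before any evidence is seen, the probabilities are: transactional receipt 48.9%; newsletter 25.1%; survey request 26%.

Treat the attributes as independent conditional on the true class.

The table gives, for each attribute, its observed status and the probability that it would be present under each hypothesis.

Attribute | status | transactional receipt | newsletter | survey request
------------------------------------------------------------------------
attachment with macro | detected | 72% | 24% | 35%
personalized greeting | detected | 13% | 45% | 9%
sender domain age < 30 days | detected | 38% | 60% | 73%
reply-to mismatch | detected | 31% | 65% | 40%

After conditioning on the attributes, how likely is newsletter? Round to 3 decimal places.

For each hypothesis, the unnormalized posterior weight is prior × product of the attribute likelihoods:
  transactional receipt: 0.489 × 0.72 × 0.13 × 0.38 × 0.31 = 0.0053918
  newsletter: 0.251 × 0.24 × 0.45 × 0.60 × 0.65 = 0.010572
  survey request: 0.260 × 0.35 × 0.09 × 0.73 × 0.40 = 0.0023915
The unnormalized weights sum to 0.018355.
P(newsletter | evidence) = 0.010572 / 0.018355 ≈ 0.576.

0.576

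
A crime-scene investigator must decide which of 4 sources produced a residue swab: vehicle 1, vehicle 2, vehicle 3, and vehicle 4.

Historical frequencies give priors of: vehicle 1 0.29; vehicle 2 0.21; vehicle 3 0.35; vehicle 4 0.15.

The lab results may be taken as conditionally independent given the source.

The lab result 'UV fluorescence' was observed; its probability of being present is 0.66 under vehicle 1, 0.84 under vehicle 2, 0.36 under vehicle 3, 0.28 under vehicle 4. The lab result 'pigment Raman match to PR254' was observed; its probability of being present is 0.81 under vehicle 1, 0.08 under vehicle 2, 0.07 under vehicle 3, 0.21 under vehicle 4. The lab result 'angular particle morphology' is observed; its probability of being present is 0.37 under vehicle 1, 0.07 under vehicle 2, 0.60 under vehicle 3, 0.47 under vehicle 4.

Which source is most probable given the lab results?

vehicle 1

By Bayes' rule with conditional independence, the unnormalized weight for each hypothesis is prior × ∏ likelihoods:
  vehicle 1: 0.29 × 0.66 × 0.81 × 0.37 = 0.057363
  vehicle 2: 0.21 × 0.84 × 0.08 × 0.07 = 0.00098784
  vehicle 3: 0.35 × 0.36 × 0.07 × 0.60 = 0.005292
  vehicle 4: 0.15 × 0.28 × 0.21 × 0.47 = 0.0041454
Marginal likelihood of the evidence = 0.067788.
P(vehicle 1 | evidence) ≈ 0.057363 / 0.067788 ≈ 0.846
P(vehicle 2 | evidence) ≈ 0.00098784 / 0.067788 ≈ 0.015
P(vehicle 3 | evidence) ≈ 0.005292 / 0.067788 ≈ 0.078
P(vehicle 4 | evidence) ≈ 0.0041454 / 0.067788 ≈ 0.061
The largest is 0.846, so vehicle 1 is most probable.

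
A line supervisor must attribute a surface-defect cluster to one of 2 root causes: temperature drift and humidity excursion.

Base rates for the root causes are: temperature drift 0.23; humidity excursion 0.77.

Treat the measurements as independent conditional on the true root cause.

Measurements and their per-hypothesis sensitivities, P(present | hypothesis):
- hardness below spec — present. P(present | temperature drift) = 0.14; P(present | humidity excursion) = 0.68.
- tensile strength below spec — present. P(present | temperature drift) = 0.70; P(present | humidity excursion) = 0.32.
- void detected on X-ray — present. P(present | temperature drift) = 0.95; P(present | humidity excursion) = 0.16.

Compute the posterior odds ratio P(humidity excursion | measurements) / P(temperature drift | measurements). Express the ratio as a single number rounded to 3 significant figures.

Posterior odds equal prior odds times the likelihood ratio; only the two competing hypotheses matter.
  humidity excursion: 0.77 × 0.68 × 0.32 × 0.16 = 0.026808
  temperature drift: 0.23 × 0.14 × 0.70 × 0.95 = 0.021413
Posterior odds = 0.026808 / 0.021413 ≈ 1.25.

1.25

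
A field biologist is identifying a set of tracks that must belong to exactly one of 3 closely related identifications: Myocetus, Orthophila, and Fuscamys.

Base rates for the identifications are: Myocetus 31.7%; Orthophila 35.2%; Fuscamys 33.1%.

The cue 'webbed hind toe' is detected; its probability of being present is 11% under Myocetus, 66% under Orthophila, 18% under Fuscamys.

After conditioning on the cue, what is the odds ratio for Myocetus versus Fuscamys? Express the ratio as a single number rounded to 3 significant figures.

Unnormalized posterior weight (prior times the cue likelihood) for each of the two hypotheses:
  Myocetus: 0.317 × 0.11 = 0.03487
  Fuscamys: 0.331 × 0.18 = 0.05958
Odds(Myocetus : Fuscamys) = 0.03487 / 0.05958 ≈ 0.585.

0.585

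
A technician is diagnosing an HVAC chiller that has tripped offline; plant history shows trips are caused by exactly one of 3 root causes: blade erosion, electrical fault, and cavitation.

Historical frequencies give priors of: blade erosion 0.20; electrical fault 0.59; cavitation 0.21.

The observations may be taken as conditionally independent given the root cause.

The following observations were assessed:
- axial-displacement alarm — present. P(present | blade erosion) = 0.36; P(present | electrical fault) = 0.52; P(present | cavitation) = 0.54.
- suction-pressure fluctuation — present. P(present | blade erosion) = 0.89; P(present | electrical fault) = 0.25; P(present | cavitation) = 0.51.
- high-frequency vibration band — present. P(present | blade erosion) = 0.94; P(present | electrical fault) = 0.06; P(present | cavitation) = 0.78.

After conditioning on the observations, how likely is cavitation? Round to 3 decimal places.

By Bayes' rule with conditional independence, the unnormalized weight for each hypothesis is prior × ∏ likelihoods:
  blade erosion: 0.20 × 0.36 × 0.89 × 0.94 = 0.060235
  electrical fault: 0.59 × 0.52 × 0.25 × 0.06 = 0.004602
  cavitation: 0.21 × 0.54 × 0.51 × 0.78 = 0.045111
Normalizing constant Z = 0.060235 + 0.004602 + 0.045111 = 0.10995.
P(cavitation | evidence) = 0.045111 / 0.10995 ≈ 0.410.

0.410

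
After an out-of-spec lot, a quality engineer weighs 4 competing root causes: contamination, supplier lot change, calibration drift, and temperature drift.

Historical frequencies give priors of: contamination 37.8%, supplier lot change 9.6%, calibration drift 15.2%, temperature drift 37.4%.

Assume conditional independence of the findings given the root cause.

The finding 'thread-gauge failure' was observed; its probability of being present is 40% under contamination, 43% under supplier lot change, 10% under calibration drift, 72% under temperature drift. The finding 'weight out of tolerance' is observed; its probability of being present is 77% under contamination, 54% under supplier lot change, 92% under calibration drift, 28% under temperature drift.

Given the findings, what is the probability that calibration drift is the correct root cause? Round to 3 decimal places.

Multiply each prior by the joint likelihood of the evidence pattern:
  contamination: 0.378 × 0.40 × 0.77 = 0.11642
  supplier lot change: 0.096 × 0.43 × 0.54 = 0.022291
  calibration drift: 0.152 × 0.10 × 0.92 = 0.013984
  temperature drift: 0.374 × 0.72 × 0.28 = 0.075398
Normalizing constant Z = 0.11642 + 0.022291 + 0.013984 + 0.075398 = 0.2281.
P(calibration drift | evidence) = 0.013984 / 0.2281 ≈ 0.061.

0.061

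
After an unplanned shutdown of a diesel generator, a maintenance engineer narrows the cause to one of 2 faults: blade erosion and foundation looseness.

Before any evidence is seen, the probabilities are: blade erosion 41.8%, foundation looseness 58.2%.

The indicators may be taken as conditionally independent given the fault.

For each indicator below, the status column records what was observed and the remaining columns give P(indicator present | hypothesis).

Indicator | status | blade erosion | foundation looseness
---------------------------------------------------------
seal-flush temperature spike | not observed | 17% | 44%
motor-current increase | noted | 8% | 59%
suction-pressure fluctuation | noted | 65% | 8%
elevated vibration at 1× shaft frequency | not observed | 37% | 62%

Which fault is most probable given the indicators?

blade erosion

By Bayes' rule with conditional independence, the unnormalized weight for each hypothesis is prior × ∏ likelihoods (using 1 − P(present | H) for each absent indicator):
  blade erosion: 0.418 × (1 − 0.17) × 0.08 × 0.65 × (1 − 0.37) = 0.011366
  foundation looseness: 0.582 × (1 − 0.44) × 0.59 × 0.08 × (1 − 0.62) = 0.0058457
Marginal likelihood of the evidence = 0.017211.
P(blade erosion | evidence) ≈ 0.011366 / 0.017211 ≈ 0.660
P(foundation looseness | evidence) ≈ 0.0058457 / 0.017211 ≈ 0.340
The largest is 0.660, so blade erosion is most probable.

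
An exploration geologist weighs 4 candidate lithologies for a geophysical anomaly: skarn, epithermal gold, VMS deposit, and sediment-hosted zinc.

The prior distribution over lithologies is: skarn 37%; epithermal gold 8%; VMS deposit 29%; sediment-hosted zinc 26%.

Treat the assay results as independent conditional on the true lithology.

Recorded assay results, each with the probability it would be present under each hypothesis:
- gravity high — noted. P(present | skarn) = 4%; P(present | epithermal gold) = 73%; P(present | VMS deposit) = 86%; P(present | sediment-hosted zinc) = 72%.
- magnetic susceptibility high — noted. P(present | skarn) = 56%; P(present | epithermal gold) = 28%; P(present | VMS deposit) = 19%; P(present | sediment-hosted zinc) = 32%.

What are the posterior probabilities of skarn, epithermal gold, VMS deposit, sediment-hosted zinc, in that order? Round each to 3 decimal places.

0.063, 0.124, 0.359, 0.454

By Bayes' rule with conditional independence, the unnormalized weight for each hypothesis is prior × ∏ likelihoods:
  skarn: 0.37 × 0.04 × 0.56 = 0.008288
  epithermal gold: 0.08 × 0.73 × 0.28 = 0.016352
  VMS deposit: 0.29 × 0.86 × 0.19 = 0.047386
  sediment-hosted zinc: 0.26 × 0.72 × 0.32 = 0.059904
The unnormalized weights sum to 0.13193.
P(skarn | evidence) = 0.008288 / 0.13193 ≈ 0.063
P(epithermal gold | evidence) = 0.016352 / 0.13193 ≈ 0.124
P(VMS deposit | evidence) = 0.047386 / 0.13193 ≈ 0.359
P(sediment-hosted zinc | evidence) = 0.059904 / 0.13193 ≈ 0.454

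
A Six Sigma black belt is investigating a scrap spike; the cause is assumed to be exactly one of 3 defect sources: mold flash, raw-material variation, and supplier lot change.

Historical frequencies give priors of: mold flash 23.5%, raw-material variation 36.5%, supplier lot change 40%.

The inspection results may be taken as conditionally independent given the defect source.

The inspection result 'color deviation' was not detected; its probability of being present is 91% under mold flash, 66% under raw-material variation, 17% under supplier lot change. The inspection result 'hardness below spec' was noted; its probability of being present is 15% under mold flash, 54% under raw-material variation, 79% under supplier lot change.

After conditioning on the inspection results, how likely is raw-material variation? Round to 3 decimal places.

Multiply each prior by the joint likelihood of the inspection result pattern (using 1 − P(present | H) for each absent inspection result):
  mold flash: 0.235 × (1 − 0.91) × 0.15 = 0.0031725
  raw-material variation: 0.365 × (1 − 0.66) × 0.54 = 0.067014
  supplier lot change: 0.400 × (1 − 0.17) × 0.79 = 0.26228
Marginal likelihood of the evidence = 0.33247.
P(raw-material variation | evidence) = 0.067014 / 0.33247 ≈ 0.202.

0.202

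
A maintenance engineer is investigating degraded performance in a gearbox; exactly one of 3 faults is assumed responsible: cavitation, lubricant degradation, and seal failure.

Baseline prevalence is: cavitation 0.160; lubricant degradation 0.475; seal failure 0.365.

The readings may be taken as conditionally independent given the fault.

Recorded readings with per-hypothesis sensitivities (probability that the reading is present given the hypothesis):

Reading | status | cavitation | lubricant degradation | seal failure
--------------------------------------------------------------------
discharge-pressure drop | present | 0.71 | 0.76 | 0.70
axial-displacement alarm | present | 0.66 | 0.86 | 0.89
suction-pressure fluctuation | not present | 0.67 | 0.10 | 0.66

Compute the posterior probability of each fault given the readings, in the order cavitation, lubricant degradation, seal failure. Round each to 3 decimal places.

Multiply each prior by the joint likelihood of the reading pattern (using 1 − P(present | H) for each absent reading):
  cavitation: 0.160 × 0.71 × 0.66 × (1 − 0.67) = 0.024742
  lubricant degradation: 0.475 × 0.76 × 0.86 × (1 − 0.10) = 0.27941
  seal failure: 0.365 × 0.70 × 0.89 × (1 − 0.66) = 0.077314
Marginal likelihood of the evidence = 0.38147.
P(cavitation | evidence) = 0.024742 / 0.38147 ≈ 0.065
P(lubricant degradation | evidence) = 0.27941 / 0.38147 ≈ 0.732
P(seal failure | evidence) = 0.077314 / 0.38147 ≈ 0.203

0.065, 0.732, 0.203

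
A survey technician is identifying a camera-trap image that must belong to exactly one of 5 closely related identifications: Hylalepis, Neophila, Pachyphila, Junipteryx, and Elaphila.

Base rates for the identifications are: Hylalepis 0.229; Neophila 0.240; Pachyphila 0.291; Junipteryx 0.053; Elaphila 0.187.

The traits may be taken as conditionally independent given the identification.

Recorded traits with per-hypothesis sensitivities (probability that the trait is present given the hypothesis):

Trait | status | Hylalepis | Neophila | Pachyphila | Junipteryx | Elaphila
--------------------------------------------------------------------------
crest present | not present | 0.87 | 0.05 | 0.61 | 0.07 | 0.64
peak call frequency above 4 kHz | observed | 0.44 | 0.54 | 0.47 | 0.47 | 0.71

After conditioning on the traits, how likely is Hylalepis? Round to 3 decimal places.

0.050

By Bayes' rule with conditional independence, the unnormalized weight for each hypothesis is prior × ∏ likelihoods (using 1 − P(present | H) for each absent trait):
  Hylalepis: 0.229 × (1 − 0.87) × 0.44 = 0.013099
  Neophila: 0.240 × (1 − 0.05) × 0.54 = 0.12312
  Pachyphila: 0.291 × (1 − 0.61) × 0.47 = 0.05334
  Junipteryx: 0.053 × (1 − 0.07) × 0.47 = 0.023166
  Elaphila: 0.187 × (1 − 0.64) × 0.71 = 0.047797
The unnormalized weights sum to 0.26052.
P(Hylalepis | evidence) = 0.013099 / 0.26052 ≈ 0.050.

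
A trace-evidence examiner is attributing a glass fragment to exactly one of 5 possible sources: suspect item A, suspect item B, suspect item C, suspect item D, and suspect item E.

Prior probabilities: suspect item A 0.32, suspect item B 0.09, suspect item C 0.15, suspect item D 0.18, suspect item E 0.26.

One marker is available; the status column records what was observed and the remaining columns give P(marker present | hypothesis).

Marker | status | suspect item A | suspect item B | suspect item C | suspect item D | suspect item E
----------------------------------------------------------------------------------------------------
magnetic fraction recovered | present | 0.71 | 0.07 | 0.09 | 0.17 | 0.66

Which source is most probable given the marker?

suspect item A

For each hypothesis, the unnormalized posterior weight is prior × likelihood:
  suspect item A: 0.32 × 0.71 = 0.2272
  suspect item B: 0.09 × 0.07 = 0.0063
  suspect item C: 0.15 × 0.09 = 0.0135
  suspect item D: 0.18 × 0.17 = 0.0306
  suspect item E: 0.26 × 0.66 = 0.1716
The unnormalized weights sum to 0.4492.
P(suspect item A | evidence) ≈ 0.2272 / 0.4492 ≈ 0.506
P(suspect item B | evidence) ≈ 0.0063 / 0.4492 ≈ 0.014
P(suspect item C | evidence) ≈ 0.0135 / 0.4492 ≈ 0.030
P(suspect item D | evidence) ≈ 0.0306 / 0.4492 ≈ 0.068
P(suspect item E | evidence) ≈ 0.1716 / 0.4492 ≈ 0.382
The largest is 0.506, so suspect item A is most probable.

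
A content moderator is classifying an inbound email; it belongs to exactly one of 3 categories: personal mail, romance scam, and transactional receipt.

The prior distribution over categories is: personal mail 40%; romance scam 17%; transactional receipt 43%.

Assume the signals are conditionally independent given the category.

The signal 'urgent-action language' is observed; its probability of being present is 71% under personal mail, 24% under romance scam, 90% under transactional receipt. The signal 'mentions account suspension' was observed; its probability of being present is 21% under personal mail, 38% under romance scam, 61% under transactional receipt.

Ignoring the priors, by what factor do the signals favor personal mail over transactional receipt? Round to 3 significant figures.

Joint likelihood of the signal pattern under each hypothesis:
  personal mail: 0.71 × 0.21 = 0.1491
  transactional receipt: 0.90 × 0.61 = 0.549
Bayes factor = 0.1491 / 0.549 ≈ 0.272

0.272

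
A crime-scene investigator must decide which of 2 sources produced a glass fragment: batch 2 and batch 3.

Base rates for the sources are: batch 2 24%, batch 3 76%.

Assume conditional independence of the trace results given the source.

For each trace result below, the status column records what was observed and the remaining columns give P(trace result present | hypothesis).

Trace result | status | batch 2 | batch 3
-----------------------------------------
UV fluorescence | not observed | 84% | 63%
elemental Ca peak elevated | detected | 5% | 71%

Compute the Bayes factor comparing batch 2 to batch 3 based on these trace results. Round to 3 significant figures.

The Bayes factor is the ratio of the joint likelihoods of the trace result pattern under the two hypotheses (using 1 − P(present | H) for each absent trace result).
  batch 2: (1 − 0.84) × 0.05 = 0.008
  batch 3: (1 − 0.63) × 0.71 = 0.2627
Bayes factor = 0.008 / 0.2627 ≈ 0.0305

0.0305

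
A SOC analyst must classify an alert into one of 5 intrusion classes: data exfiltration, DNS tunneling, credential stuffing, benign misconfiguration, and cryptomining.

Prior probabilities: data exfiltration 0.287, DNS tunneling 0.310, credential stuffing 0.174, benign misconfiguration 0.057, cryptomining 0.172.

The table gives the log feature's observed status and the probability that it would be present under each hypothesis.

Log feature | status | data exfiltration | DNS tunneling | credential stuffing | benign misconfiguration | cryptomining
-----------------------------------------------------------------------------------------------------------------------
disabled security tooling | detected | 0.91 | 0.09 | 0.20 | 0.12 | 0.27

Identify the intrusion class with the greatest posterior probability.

data exfiltration

Multiply each prior by the likelihood of the log feature:
  data exfiltration: 0.287 × 0.91 = 0.26117
  DNS tunneling: 0.310 × 0.09 = 0.0279
  credential stuffing: 0.174 × 0.20 = 0.0348
  benign misconfiguration: 0.057 × 0.12 = 0.00684
  cryptomining: 0.172 × 0.27 = 0.04644
The unnormalized weights sum to 0.37715.
P(data exfiltration | evidence) ≈ 0.26117 / 0.37715 ≈ 0.692
P(DNS tunneling | evidence) ≈ 0.0279 / 0.37715 ≈ 0.074
P(credential stuffing | evidence) ≈ 0.0348 / 0.37715 ≈ 0.092
P(benign misconfiguration | evidence) ≈ 0.00684 / 0.37715 ≈ 0.018
P(cryptomining | evidence) ≈ 0.04644 / 0.37715 ≈ 0.123
The largest is 0.692, so data exfiltration is most probable.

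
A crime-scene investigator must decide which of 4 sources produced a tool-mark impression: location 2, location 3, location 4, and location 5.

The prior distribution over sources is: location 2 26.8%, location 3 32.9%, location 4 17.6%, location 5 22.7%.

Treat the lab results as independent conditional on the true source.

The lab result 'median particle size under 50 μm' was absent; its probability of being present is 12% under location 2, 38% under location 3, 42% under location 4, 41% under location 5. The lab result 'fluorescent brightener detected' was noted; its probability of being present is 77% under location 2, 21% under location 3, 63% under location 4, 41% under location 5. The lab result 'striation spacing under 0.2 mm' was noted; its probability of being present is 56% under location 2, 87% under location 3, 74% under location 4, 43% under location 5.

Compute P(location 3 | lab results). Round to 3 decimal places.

0.177

By Bayes' rule with conditional independence, the unnormalized weight for each hypothesis is prior × ∏ likelihoods (using 1 − P(present | H) for each absent lab result):
  location 2: 0.268 × (1 − 0.12) × 0.77 × 0.56 = 0.10169
  location 3: 0.329 × (1 − 0.38) × 0.21 × 0.87 = 0.037267
  location 4: 0.176 × (1 − 0.42) × 0.63 × 0.74 = 0.04759
  location 5: 0.227 × (1 − 0.41) × 0.41 × 0.43 = 0.023612
Normalizing constant Z = 0.10169 + 0.037267 + 0.04759 + 0.023612 = 0.21016.
P(location 3 | evidence) = 0.037267 / 0.21016 ≈ 0.177.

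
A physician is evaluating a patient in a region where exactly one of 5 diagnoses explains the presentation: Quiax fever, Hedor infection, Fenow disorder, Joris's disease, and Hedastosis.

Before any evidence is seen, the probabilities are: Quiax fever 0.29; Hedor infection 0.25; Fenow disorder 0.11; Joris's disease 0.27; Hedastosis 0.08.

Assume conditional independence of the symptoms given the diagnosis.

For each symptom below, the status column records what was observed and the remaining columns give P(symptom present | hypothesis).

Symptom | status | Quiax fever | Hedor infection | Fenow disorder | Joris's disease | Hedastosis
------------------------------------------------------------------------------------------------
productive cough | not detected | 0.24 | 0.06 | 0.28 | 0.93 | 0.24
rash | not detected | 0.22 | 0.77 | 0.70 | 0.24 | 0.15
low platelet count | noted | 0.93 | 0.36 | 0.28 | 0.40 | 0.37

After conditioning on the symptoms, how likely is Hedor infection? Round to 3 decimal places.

0.092

By Bayes' rule with conditional independence, the unnormalized weight for each hypothesis is prior × ∏ likelihoods (using 1 − P(present | H) for each absent symptom):
  Quiax fever: 0.29 × (1 − 0.24) × (1 − 0.22) × 0.93 = 0.15988
  Hedor infection: 0.25 × (1 − 0.06) × (1 − 0.77) × 0.36 = 0.019458
  Fenow disorder: 0.11 × (1 − 0.28) × (1 − 0.70) × 0.28 = 0.0066528
  Joris's disease: 0.27 × (1 − 0.93) × (1 − 0.24) × 0.40 = 0.0057456
  Hedastosis: 0.08 × (1 − 0.24) × (1 − 0.15) × 0.37 = 0.019122
Marginal likelihood of the evidence = 0.21086.
P(Hedor infection | evidence) = 0.019458 / 0.21086 ≈ 0.092.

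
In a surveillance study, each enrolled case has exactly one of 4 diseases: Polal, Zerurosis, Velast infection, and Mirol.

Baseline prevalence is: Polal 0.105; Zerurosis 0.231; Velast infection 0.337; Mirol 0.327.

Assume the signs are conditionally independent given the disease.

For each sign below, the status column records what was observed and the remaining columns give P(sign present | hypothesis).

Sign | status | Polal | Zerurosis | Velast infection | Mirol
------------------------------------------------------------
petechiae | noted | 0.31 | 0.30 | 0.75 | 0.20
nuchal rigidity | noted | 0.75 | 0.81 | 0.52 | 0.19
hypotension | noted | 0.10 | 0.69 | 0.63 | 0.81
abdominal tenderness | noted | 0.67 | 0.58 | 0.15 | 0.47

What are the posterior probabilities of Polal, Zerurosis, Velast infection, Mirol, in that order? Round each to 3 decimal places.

0.040, 0.545, 0.301, 0.115

For each hypothesis, the unnormalized posterior weight is prior × product of the sign likelihoods:
  Polal: 0.105 × 0.31 × 0.75 × 0.10 × 0.67 = 0.0016356
  Zerurosis: 0.231 × 0.30 × 0.81 × 0.69 × 0.58 = 0.022464
  Velast infection: 0.337 × 0.75 × 0.52 × 0.63 × 0.15 = 0.01242
  Mirol: 0.327 × 0.20 × 0.19 × 0.81 × 0.47 = 0.0047306
The unnormalized weights sum to 0.041251.
P(Polal | evidence) = 0.0016356 / 0.041251 ≈ 0.040
P(Zerurosis | evidence) = 0.022464 / 0.041251 ≈ 0.545
P(Velast infection | evidence) = 0.01242 / 0.041251 ≈ 0.301
P(Mirol | evidence) = 0.0047306 / 0.041251 ≈ 0.115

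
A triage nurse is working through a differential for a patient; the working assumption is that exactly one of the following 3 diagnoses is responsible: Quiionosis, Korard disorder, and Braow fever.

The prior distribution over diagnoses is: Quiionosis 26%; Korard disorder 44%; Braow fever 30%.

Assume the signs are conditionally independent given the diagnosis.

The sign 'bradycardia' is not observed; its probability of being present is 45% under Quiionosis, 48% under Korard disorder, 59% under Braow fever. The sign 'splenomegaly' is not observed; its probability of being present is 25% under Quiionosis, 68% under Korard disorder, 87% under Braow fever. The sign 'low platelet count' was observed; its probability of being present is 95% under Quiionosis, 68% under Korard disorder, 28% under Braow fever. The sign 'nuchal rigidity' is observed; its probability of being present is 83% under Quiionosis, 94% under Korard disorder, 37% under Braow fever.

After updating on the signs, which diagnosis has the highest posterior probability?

Quiionosis

By Bayes' rule with conditional independence, the unnormalized weight for each hypothesis is prior × ∏ likelihoods (using 1 − P(present | H) for each absent sign):
  Quiionosis: 0.26 × (1 − 0.45) × (1 − 0.25) × 0.95 × 0.83 = 0.084567
  Korard disorder: 0.44 × (1 − 0.48) × (1 − 0.68) × 0.68 × 0.94 = 0.0468
  Braow fever: 0.30 × (1 − 0.59) × (1 − 0.87) × 0.28 × 0.37 = 0.0016566
Marginal likelihood of the evidence = 0.13302.
P(Quiionosis | evidence) ≈ 0.084567 / 0.13302 ≈ 0.636
P(Korard disorder | evidence) ≈ 0.0468 / 0.13302 ≈ 0.352
P(Braow fever | evidence) ≈ 0.0016566 / 0.13302 ≈ 0.012
The largest is 0.636, so Quiionosis is most probable.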